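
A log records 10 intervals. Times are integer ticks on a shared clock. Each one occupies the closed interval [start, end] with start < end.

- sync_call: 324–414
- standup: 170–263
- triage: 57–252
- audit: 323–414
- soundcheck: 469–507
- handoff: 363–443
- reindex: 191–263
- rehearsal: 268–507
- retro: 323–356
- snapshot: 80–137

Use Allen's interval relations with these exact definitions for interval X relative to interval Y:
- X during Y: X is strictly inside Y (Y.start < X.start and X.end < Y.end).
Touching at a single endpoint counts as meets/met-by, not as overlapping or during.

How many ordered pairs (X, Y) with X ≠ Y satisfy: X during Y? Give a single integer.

Checking all 90 ordered pairs for relation 'during'; matching pairs in alphabetical order:
(audit, rehearsal): audit during rehearsal ✓
(handoff, rehearsal): handoff during rehearsal ✓
(retro, rehearsal): retro during rehearsal ✓
(snapshot, triage): snapshot during triage ✓
(sync_call, rehearsal): sync_call during rehearsal ✓
Count: 5.

5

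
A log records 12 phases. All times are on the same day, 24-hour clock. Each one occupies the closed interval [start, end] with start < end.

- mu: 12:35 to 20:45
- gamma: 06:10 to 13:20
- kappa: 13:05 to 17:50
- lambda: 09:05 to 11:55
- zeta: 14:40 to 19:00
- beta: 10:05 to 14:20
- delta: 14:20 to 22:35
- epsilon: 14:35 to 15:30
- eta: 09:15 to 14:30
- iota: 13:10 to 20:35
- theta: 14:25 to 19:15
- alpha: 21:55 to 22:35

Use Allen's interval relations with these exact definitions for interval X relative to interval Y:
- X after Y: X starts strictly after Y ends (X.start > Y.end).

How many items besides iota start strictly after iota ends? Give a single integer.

Target iota = [13:10, 20:35].
alpha [21:55, 22:35] → after → counts.
beta [10:05, 14:20] → overlaps → no.
delta [14:20, 22:35] → overlapped-by → no.
epsilon [14:35, 15:30] → during → no.
eta [09:15, 14:30] → overlaps → no.
gamma [06:10, 13:20] → overlaps → no.
kappa [13:05, 17:50] → overlaps → no.
lambda [09:05, 11:55] → before → no.
mu [12:35, 20:45] → contains → no.
theta [14:25, 19:15] → during → no.
zeta [14:40, 19:00] → during → no.
Total: 1.

1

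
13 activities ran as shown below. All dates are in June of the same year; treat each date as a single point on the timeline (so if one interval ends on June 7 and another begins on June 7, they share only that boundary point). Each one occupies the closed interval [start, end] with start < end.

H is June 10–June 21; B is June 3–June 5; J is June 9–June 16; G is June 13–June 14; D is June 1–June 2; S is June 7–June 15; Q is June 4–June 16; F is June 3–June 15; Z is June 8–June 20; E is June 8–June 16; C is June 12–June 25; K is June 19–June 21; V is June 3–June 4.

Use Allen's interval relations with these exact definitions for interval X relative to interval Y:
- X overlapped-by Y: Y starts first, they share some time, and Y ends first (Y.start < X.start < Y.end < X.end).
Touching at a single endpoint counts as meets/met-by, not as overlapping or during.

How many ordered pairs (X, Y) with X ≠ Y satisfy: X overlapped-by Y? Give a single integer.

23

Checking all 156 ordered pairs for relation 'overlapped-by'; matching pairs in alphabetical order:
(C, E): C overlapped-by E ✓
(C, F): C overlapped-by F ✓
(C, H): C overlapped-by H ✓
(C, J): C overlapped-by J ✓
(C, Q): C overlapped-by Q ✓
(C, S): C overlapped-by S ✓
(C, Z): C overlapped-by Z ✓
(E, F): E overlapped-by F ✓
(E, S): E overlapped-by S ✓
(H, E): H overlapped-by E ✓
(H, F): H overlapped-by F ✓
(H, J): H overlapped-by J ✓
(H, Q): H overlapped-by Q ✓
(H, S): H overlapped-by S ✓
(H, Z): H overlapped-by Z ✓
(J, F): J overlapped-by F ✓
(J, S): J overlapped-by S ✓
(K, Z): K overlapped-by Z ✓
(Q, B): Q overlapped-by B ✓
(Q, F): Q overlapped-by F ✓
(Z, F): Z overlapped-by F ✓
(Z, Q): Z overlapped-by Q ✓
(Z, S): Z overlapped-by S ✓
Count: 23.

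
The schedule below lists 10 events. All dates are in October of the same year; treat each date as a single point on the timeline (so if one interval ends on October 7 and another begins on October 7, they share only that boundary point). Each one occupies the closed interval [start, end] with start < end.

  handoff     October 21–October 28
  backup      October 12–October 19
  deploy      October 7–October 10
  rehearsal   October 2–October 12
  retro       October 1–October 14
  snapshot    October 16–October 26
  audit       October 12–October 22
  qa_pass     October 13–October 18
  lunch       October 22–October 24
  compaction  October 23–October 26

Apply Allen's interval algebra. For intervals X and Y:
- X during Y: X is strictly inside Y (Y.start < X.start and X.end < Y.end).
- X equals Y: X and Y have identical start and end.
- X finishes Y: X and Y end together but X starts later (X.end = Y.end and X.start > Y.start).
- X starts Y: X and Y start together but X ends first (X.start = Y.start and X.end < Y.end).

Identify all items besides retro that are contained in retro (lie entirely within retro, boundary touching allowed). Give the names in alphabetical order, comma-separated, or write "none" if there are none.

deploy, rehearsal

Target retro = [October 1, October 14].
audit [October 12, October 22] → overlapped-by → no.
backup [October 12, October 19] → overlapped-by → no.
compaction [October 23, October 26] → after → no.
deploy [October 7, October 10] → during → yes.
handoff [October 21, October 28] → after → no.
lunch [October 22, October 24] → after → no.
qa_pass [October 13, October 18] → overlapped-by → no.
rehearsal [October 2, October 12] → during → yes.
snapshot [October 16, October 26] → after → no.
Result: deploy, rehearsal.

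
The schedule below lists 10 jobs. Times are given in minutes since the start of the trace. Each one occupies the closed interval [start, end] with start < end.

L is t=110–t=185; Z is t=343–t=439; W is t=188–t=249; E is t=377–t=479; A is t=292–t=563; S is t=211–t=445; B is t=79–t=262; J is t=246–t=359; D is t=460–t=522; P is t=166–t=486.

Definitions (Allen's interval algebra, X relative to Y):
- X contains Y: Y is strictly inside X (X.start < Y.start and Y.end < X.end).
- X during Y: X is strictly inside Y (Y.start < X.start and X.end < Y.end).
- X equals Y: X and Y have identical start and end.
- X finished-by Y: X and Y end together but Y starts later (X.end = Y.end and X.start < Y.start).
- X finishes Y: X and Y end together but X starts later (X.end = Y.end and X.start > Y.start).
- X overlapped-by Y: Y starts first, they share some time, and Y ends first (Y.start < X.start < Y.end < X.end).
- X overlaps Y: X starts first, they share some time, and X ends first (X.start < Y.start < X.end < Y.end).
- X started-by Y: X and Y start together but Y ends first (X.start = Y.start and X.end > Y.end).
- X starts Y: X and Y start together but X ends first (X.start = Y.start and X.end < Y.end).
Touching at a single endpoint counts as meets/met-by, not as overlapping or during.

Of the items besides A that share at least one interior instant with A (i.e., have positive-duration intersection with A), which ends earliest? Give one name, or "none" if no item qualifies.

Target A = [t=292, t=563].
B [t=79, t=262] → before → excluded.
D [t=460, t=522] → during → candidate.
E [t=377, t=479] → during → candidate.
J [t=246, t=359] → overlaps → candidate.
L [t=110, t=185] → before → excluded.
P [t=166, t=486] → overlaps → candidate.
S [t=211, t=445] → overlaps → candidate.
W [t=188, t=249] → before → excluded.
Z [t=343, t=439] → during → candidate.
Among candidates, earliest end is t=359 → J.

J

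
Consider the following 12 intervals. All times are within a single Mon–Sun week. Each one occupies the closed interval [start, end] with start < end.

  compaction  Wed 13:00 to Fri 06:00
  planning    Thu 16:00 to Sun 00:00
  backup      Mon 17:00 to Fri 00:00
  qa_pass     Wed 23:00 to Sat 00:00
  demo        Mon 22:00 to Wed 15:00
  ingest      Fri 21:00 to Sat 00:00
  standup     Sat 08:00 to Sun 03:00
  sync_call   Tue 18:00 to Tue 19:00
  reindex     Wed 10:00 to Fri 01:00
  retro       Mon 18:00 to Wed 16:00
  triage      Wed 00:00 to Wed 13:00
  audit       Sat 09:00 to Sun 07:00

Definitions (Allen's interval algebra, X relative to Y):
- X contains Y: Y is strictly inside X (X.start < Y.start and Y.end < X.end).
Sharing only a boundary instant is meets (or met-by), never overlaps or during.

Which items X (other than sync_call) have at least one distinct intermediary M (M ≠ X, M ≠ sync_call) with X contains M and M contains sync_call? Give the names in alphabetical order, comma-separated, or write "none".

Target sync_call = [Tue 18:00, Tue 19:00].
Intermediaries M with M contains sync_call: backup, demo, retro.
Via backup — items with X contains backup: none.
Via demo — items with X contains demo: backup, retro.
Via retro — items with X contains retro: backup.
Union: backup, retro.

backup, retro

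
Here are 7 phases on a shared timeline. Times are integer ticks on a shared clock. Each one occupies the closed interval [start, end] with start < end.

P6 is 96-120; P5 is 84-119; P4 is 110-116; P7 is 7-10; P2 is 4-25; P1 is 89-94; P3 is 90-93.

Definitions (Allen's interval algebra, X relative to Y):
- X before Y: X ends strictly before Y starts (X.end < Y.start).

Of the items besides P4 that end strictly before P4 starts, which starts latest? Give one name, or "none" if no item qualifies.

P3

Target P4 = [110, 116].
P1 [89, 94] → before → candidate.
P2 [4, 25] → before → candidate.
P3 [90, 93] → before → candidate.
P5 [84, 119] → contains → excluded.
P6 [96, 120] → contains → excluded.
P7 [7, 10] → before → candidate.
Among candidates, latest start is 90 → P3.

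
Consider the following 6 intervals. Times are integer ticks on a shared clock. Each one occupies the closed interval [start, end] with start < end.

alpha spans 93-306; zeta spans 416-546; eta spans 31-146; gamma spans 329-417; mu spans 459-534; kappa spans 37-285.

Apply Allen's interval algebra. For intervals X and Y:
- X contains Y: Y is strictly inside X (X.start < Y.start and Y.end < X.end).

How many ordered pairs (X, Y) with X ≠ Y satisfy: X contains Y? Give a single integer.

Checking all 30 ordered pairs for relation 'contains'; matching pairs in alphabetical order:
(zeta, mu): zeta contains mu ✓
Count: 1.

1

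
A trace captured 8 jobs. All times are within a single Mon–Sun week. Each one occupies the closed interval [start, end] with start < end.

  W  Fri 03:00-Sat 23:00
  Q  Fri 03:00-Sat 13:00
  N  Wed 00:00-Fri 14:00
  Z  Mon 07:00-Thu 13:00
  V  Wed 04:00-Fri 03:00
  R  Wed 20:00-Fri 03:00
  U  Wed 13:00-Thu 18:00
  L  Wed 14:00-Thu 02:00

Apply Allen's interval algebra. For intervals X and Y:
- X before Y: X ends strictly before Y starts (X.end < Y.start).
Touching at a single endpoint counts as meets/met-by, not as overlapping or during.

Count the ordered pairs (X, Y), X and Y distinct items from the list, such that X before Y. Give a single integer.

6

Checking all 56 ordered pairs for relation 'before'; matching pairs in alphabetical order:
(L, Q): L before Q ✓
(L, W): L before W ✓
(U, Q): U before Q ✓
(U, W): U before W ✓
(Z, Q): Z before Q ✓
(Z, W): Z before W ✓
Count: 6.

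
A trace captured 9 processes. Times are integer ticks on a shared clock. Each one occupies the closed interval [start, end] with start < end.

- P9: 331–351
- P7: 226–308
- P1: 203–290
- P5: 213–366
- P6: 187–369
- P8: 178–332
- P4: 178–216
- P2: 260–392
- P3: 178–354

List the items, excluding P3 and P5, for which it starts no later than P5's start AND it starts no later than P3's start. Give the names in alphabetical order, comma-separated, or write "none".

Conditions: its start is no later than P5's start (X.start <= 213) AND its start is no later than P3's start (X.start <= 178).
P1: start 203 <= 213? ✓; start 203 <= 178? ✗ → no.
P2: start 260 <= 213? ✗; start 260 <= 178? ✗ → no.
P4: start 178 <= 213? ✓; start 178 <= 178? ✓ → yes.
P6: start 187 <= 213? ✓; start 187 <= 178? ✗ → no.
P7: start 226 <= 213? ✗; start 226 <= 178? ✗ → no.
P8: start 178 <= 213? ✓; start 178 <= 178? ✓ → yes.
P9: start 331 <= 213? ✗; start 331 <= 178? ✗ → no.
Result: P4, P8.

P4, P8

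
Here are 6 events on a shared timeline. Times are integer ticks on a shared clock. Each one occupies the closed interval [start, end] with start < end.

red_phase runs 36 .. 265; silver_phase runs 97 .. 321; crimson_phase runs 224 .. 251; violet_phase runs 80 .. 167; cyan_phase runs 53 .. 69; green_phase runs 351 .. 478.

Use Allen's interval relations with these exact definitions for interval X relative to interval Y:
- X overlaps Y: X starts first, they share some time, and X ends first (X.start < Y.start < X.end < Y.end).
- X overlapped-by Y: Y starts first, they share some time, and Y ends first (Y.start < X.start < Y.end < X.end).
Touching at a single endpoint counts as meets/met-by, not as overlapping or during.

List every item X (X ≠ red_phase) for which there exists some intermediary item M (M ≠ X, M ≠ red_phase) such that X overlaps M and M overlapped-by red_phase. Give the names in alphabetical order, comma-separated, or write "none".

Target red_phase = [36, 265].
Intermediaries M with M overlapped-by red_phase: silver_phase.
Via silver_phase — items with X overlaps silver_phase: violet_phase.
Union: violet_phase.

violet_phase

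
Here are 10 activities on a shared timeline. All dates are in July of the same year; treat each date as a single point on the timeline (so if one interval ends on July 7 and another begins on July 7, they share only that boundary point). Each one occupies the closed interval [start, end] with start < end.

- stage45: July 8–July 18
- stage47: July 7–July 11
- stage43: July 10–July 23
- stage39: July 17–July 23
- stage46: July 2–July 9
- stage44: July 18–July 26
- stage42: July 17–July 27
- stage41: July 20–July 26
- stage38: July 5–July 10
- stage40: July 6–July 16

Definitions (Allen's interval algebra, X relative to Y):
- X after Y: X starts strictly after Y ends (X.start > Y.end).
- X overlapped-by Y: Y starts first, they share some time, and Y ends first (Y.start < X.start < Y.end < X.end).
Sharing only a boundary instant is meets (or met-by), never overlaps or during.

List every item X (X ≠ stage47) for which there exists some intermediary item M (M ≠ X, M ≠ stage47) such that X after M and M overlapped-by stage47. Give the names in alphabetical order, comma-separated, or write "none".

stage41

Target stage47 = [July 7, July 11].
Intermediaries M with M overlapped-by stage47: stage43, stage45.
Via stage43 — items with X after stage43: none.
Via stage45 — items with X after stage45: stage41.
Union: stage41.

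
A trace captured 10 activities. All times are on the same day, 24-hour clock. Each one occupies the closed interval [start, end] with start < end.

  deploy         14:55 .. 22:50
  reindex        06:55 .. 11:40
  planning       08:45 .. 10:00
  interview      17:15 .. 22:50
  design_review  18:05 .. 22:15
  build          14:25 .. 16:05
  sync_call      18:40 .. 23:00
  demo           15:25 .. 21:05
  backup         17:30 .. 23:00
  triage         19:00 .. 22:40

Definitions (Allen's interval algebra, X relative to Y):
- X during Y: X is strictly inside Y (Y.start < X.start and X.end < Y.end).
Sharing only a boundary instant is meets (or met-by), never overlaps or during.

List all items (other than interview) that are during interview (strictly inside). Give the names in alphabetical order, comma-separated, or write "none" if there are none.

Target interview = [17:15, 22:50].
backup [17:30, 23:00] → overlapped-by → no.
build [14:25, 16:05] → before → no.
demo [15:25, 21:05] → overlaps → no.
deploy [14:55, 22:50] → finished-by → no.
design_review [18:05, 22:15] → during → yes.
planning [08:45, 10:00] → before → no.
reindex [06:55, 11:40] → before → no.
sync_call [18:40, 23:00] → overlapped-by → no.
triage [19:00, 22:40] → during → yes.
Result: design_review, triage.

design_review, triage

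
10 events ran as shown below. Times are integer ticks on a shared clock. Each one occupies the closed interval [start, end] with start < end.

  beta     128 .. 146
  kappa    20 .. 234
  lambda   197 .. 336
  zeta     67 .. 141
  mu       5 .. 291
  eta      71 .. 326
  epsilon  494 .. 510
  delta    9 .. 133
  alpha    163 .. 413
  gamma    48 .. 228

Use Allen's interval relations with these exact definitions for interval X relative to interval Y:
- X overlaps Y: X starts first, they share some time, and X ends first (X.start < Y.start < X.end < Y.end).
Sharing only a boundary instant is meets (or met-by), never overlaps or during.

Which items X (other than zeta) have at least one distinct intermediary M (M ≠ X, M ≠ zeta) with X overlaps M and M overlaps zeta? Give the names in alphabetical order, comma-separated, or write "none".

Target zeta = [67, 141].
Intermediaries M with M overlaps zeta: delta.
Via delta — items with X overlaps delta: none.
Union: none.

none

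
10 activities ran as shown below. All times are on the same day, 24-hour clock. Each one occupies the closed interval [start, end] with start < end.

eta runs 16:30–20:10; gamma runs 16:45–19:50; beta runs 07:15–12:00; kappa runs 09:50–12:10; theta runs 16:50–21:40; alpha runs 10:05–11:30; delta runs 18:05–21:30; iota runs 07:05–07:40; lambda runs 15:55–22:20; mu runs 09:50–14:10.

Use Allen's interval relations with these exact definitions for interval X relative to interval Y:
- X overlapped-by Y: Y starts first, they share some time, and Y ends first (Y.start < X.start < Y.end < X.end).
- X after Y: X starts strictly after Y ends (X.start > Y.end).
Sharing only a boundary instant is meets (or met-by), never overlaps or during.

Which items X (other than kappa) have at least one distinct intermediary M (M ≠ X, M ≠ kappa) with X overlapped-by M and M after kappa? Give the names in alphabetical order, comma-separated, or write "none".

Target kappa = [09:50, 12:10].
Intermediaries M with M after kappa: delta, eta, gamma, lambda, theta.
Via delta — items with X overlapped-by delta: none.
Via eta — items with X overlapped-by eta: delta, theta.
Via gamma — items with X overlapped-by gamma: delta, theta.
Via lambda — items with X overlapped-by lambda: none.
Via theta — items with X overlapped-by theta: none.
Union: delta, theta.

delta, theta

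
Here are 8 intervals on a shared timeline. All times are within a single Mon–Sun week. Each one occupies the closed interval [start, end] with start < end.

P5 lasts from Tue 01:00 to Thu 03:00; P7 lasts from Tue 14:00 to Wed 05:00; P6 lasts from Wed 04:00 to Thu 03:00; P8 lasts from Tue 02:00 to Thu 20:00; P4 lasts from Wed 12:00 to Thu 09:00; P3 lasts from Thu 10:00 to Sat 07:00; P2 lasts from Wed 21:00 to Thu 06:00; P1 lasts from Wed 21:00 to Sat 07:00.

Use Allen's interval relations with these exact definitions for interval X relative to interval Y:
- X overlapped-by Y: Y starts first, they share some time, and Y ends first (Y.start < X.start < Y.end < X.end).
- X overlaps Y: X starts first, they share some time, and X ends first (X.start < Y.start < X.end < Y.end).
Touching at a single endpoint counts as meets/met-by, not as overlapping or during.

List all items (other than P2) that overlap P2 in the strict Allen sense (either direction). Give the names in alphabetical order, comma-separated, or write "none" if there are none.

P5, P6

Target P2 = [Wed 21:00, Thu 06:00].
P1 [Wed 21:00, Sat 07:00] → started-by → no.
P3 [Thu 10:00, Sat 07:00] → after → no.
P4 [Wed 12:00, Thu 09:00] → contains → no.
P5 [Tue 01:00, Thu 03:00] → overlaps → yes.
P6 [Wed 04:00, Thu 03:00] → overlaps → yes.
P7 [Tue 14:00, Wed 05:00] → before → no.
P8 [Tue 02:00, Thu 20:00] → contains → no.
Result: P5, P6.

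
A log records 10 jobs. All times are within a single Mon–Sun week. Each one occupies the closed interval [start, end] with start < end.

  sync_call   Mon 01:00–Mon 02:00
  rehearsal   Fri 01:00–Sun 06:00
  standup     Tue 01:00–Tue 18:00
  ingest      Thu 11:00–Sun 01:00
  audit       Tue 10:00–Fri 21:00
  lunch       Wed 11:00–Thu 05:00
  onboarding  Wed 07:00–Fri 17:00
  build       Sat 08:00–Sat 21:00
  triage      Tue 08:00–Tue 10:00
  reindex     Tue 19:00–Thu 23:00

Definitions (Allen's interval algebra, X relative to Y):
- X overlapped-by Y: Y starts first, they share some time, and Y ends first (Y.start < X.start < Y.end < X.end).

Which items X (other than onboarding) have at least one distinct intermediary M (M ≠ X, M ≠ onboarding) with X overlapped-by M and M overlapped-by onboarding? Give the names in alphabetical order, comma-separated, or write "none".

Target onboarding = [Wed 07:00, Fri 17:00].
Intermediaries M with M overlapped-by onboarding: ingest, rehearsal.
Via ingest — items with X overlapped-by ingest: rehearsal.
Via rehearsal — items with X overlapped-by rehearsal: none.
Union: rehearsal.

rehearsal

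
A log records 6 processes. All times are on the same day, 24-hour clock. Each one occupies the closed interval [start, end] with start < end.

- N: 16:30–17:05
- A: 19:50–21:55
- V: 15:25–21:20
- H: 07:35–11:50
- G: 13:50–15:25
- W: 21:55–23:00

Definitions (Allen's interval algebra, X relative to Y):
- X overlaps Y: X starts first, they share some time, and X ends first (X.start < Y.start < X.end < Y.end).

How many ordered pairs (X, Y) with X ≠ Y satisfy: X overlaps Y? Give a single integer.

Checking all 30 ordered pairs for relation 'overlaps'; matching pairs in alphabetical order:
(V, A): V overlaps A ✓
Count: 1.

1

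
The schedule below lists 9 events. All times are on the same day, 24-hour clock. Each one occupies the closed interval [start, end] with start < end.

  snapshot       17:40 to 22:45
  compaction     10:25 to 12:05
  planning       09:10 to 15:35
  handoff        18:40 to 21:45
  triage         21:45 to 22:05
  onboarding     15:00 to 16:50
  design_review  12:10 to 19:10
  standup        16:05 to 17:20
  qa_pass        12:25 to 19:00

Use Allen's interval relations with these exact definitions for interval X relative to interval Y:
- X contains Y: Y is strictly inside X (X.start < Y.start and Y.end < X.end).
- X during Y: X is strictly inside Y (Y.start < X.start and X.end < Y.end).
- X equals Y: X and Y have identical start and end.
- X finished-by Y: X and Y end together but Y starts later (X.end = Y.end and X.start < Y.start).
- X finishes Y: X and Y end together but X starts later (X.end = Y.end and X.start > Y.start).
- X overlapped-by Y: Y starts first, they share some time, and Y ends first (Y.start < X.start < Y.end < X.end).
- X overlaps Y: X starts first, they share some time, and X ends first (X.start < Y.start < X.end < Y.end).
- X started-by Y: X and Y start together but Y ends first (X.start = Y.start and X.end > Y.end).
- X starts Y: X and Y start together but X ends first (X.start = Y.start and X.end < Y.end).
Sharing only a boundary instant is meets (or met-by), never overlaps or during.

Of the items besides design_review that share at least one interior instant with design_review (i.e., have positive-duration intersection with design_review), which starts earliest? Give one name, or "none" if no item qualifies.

Target design_review = [12:10, 19:10].
compaction [10:25, 12:05] → before → excluded.
handoff [18:40, 21:45] → overlapped-by → candidate.
onboarding [15:00, 16:50] → during → candidate.
planning [09:10, 15:35] → overlaps → candidate.
qa_pass [12:25, 19:00] → during → candidate.
snapshot [17:40, 22:45] → overlapped-by → candidate.
standup [16:05, 17:20] → during → candidate.
triage [21:45, 22:05] → after → excluded.
Among candidates, earliest start is 09:10 → planning.

planning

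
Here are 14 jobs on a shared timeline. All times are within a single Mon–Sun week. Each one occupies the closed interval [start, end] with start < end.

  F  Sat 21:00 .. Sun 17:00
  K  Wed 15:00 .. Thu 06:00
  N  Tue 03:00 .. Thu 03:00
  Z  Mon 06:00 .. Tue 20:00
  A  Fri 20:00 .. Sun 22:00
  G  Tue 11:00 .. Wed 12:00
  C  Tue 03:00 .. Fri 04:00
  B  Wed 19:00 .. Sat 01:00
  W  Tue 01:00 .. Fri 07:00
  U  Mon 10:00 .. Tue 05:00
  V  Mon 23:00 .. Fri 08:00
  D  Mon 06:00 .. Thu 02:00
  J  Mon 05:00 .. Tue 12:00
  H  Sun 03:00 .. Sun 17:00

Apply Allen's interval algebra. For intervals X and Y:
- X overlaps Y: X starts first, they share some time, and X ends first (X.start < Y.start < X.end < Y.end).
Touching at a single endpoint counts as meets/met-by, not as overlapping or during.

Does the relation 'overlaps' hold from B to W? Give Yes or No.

No

B = [Wed 19:00, Sat 01:00], W = [Tue 01:00, Fri 07:00].
Actual relation of B to W: overlapped-by.
Asked whether 'overlaps' holds → No.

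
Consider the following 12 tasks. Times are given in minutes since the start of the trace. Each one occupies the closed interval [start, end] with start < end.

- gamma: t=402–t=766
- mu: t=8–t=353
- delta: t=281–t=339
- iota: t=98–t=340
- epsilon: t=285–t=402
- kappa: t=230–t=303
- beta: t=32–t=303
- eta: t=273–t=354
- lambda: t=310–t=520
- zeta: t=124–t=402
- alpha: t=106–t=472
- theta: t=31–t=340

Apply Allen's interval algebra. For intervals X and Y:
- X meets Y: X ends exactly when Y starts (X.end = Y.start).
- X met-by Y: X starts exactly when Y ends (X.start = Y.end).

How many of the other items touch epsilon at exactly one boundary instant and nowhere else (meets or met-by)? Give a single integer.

Target epsilon = [t=285, t=402].
alpha [t=106, t=472] → contains → no.
beta [t=32, t=303] → overlaps → no.
delta [t=281, t=339] → overlaps → no.
eta [t=273, t=354] → overlaps → no.
gamma [t=402, t=766] → met-by → counts.
iota [t=98, t=340] → overlaps → no.
kappa [t=230, t=303] → overlaps → no.
lambda [t=310, t=520] → overlapped-by → no.
mu [t=8, t=353] → overlaps → no.
theta [t=31, t=340] → overlaps → no.
zeta [t=124, t=402] → finished-by → no.
Total: 1.

1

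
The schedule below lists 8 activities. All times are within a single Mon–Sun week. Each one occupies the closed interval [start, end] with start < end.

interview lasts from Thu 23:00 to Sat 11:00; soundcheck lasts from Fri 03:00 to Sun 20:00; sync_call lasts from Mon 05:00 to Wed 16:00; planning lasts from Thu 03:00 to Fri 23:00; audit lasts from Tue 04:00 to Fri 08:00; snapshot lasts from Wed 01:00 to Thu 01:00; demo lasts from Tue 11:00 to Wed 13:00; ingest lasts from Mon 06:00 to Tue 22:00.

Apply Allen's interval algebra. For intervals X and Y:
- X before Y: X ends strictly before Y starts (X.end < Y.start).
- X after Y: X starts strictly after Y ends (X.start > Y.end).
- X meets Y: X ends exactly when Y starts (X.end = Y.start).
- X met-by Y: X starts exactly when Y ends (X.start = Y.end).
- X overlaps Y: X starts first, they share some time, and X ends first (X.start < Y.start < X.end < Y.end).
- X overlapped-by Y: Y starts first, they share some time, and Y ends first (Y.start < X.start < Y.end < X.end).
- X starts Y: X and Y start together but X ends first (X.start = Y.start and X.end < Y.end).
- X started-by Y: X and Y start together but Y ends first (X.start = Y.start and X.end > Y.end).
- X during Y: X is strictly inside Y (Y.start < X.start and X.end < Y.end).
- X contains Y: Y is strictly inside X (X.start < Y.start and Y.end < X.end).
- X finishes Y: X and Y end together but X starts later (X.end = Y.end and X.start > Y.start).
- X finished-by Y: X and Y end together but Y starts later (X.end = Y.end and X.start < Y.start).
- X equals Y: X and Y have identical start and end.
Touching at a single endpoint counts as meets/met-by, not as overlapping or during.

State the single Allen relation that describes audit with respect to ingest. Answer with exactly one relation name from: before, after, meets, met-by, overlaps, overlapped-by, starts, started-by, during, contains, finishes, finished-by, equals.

overlapped-by

audit = [Tue 04:00, Fri 08:00]; ingest = [Mon 06:00, Tue 22:00].
Compare endpoints: audit.start > ingest.start, audit.start < ingest.end, audit.end > ingest.start, audit.end > ingest.end.
That pattern is 'overlapped-by'.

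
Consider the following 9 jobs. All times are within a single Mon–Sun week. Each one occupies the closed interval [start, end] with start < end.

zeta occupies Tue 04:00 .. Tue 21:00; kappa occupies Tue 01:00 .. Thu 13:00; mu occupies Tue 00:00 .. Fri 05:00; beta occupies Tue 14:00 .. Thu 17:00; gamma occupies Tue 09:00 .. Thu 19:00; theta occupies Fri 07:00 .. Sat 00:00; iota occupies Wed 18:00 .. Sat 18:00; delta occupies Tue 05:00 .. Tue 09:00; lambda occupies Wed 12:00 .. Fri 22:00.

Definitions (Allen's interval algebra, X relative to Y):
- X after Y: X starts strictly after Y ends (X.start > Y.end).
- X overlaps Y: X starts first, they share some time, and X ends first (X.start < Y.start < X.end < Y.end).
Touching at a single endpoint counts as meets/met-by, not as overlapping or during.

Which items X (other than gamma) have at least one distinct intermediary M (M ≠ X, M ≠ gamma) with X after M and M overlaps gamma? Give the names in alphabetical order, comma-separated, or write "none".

iota, lambda, theta

Target gamma = [Tue 09:00, Thu 19:00].
Intermediaries M with M overlaps gamma: kappa, zeta.
Via kappa — items with X after kappa: theta.
Via zeta — items with X after zeta: iota, lambda, theta.
Union: iota, lambda, theta.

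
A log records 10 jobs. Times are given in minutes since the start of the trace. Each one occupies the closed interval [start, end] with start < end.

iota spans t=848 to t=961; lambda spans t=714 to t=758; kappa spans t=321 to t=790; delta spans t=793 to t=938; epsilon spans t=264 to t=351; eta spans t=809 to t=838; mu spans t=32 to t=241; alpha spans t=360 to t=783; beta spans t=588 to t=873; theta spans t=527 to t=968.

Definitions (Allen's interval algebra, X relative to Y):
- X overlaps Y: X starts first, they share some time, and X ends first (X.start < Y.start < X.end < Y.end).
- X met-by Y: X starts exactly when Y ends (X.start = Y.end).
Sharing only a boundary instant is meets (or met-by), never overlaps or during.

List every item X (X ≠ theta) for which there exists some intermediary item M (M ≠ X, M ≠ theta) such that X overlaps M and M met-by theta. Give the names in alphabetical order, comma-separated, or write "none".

none

Target theta = [t=527, t=968].
Intermediaries M with M met-by theta: none.
Union: none.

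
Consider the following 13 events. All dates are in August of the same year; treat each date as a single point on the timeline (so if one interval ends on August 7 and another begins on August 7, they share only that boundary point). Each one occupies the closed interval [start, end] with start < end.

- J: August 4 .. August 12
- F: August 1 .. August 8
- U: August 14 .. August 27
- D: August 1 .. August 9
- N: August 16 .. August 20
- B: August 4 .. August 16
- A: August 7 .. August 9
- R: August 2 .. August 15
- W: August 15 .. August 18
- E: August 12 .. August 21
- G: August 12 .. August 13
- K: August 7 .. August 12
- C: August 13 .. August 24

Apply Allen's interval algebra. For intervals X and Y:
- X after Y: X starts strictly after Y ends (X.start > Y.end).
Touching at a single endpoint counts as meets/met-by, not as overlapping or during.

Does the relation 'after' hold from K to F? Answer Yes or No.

K = [August 7, August 12], F = [August 1, August 8].
Actual relation of K to F: overlapped-by.
Asked whether 'after' holds → No.

No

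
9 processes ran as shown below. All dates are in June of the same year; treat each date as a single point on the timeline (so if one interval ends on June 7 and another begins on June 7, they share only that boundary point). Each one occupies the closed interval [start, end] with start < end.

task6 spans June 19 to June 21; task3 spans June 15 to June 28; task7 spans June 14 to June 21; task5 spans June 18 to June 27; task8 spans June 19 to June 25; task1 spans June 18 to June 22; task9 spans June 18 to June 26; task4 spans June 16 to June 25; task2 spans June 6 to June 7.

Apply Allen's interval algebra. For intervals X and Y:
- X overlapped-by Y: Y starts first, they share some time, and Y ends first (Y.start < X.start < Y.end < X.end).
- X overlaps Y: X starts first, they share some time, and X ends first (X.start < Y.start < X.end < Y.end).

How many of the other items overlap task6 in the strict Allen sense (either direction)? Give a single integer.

0

Target task6 = [June 19, June 21].
task1 [June 18, June 22] → contains → no.
task2 [June 6, June 7] → before → no.
task3 [June 15, June 28] → contains → no.
task4 [June 16, June 25] → contains → no.
task5 [June 18, June 27] → contains → no.
task7 [June 14, June 21] → finished-by → no.
task8 [June 19, June 25] → started-by → no.
task9 [June 18, June 26] → contains → no.
Total: 0.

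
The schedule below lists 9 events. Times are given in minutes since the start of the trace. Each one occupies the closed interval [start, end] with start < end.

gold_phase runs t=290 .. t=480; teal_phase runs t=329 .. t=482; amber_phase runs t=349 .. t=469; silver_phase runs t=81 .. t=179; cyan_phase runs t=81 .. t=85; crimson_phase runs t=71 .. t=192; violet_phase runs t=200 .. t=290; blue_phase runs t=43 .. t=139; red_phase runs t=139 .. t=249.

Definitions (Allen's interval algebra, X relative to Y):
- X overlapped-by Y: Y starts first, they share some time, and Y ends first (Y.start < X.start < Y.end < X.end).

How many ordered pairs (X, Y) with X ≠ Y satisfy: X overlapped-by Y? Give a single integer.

6

Checking all 72 ordered pairs for relation 'overlapped-by'; matching pairs in alphabetical order:
(crimson_phase, blue_phase): crimson_phase overlapped-by blue_phase ✓
(red_phase, crimson_phase): red_phase overlapped-by crimson_phase ✓
(red_phase, silver_phase): red_phase overlapped-by silver_phase ✓
(silver_phase, blue_phase): silver_phase overlapped-by blue_phase ✓
(teal_phase, gold_phase): teal_phase overlapped-by gold_phase ✓
(violet_phase, red_phase): violet_phase overlapped-by red_phase ✓
Count: 6.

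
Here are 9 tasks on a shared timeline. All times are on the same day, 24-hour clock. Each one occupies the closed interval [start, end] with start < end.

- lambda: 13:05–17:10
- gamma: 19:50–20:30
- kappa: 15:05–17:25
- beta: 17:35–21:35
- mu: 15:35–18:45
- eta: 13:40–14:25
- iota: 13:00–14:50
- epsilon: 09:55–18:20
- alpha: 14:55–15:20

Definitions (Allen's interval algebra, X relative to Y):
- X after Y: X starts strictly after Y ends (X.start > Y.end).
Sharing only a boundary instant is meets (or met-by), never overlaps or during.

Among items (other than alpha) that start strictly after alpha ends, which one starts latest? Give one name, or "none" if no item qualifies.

Target alpha = [14:55, 15:20].
beta [17:35, 21:35] → after → candidate.
epsilon [09:55, 18:20] → contains → excluded.
eta [13:40, 14:25] → before → excluded.
gamma [19:50, 20:30] → after → candidate.
iota [13:00, 14:50] → before → excluded.
kappa [15:05, 17:25] → overlapped-by → excluded.
lambda [13:05, 17:10] → contains → excluded.
mu [15:35, 18:45] → after → candidate.
Among candidates, latest start is 19:50 → gamma.

gamma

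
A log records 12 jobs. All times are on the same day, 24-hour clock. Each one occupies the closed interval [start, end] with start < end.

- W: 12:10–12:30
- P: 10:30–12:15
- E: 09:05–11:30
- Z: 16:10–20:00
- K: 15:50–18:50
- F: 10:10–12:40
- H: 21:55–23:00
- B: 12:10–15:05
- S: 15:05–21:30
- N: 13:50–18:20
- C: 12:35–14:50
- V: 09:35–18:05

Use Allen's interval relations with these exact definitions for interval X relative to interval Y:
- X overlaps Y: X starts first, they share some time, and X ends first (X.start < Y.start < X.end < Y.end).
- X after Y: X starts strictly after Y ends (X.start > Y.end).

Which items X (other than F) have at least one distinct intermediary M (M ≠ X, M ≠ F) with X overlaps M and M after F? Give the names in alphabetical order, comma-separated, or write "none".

B, C, K, N, V

Target F = [10:10, 12:40].
Intermediaries M with M after F: H, K, N, S, Z.
Via H — items with X overlaps H: none.
Via K — items with X overlaps K: N, V.
Via N — items with X overlaps N: B, C, V.
Via S — items with X overlaps S: N, V.
Via Z — items with X overlaps Z: K, N, V.
Union: B, C, K, N, V.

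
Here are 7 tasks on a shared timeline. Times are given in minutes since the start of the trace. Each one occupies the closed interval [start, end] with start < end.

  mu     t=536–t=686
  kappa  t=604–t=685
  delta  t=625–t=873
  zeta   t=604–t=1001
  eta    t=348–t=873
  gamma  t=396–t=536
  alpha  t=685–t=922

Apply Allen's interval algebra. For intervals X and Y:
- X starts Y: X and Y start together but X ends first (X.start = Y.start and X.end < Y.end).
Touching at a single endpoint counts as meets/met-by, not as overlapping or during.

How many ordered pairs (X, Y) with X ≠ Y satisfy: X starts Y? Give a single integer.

Checking all 42 ordered pairs for relation 'starts'; matching pairs in alphabetical order:
(kappa, zeta): kappa starts zeta ✓
Count: 1.

1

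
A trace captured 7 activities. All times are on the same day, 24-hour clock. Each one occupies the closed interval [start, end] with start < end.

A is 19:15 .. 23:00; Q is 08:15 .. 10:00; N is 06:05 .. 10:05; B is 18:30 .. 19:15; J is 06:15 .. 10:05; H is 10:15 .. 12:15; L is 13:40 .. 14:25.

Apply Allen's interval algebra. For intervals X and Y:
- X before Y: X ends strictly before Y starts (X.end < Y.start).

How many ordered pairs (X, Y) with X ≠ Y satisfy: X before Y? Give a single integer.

Checking all 42 ordered pairs for relation 'before'; matching pairs in alphabetical order:
(H, A): H before A ✓
(H, B): H before B ✓
(H, L): H before L ✓
(J, A): J before A ✓
(J, B): J before B ✓
(J, H): J before H ✓
(J, L): J before L ✓
(L, A): L before A ✓
(L, B): L before B ✓
(N, A): N before A ✓
(N, B): N before B ✓
(N, H): N before H ✓
(N, L): N before L ✓
(Q, A): Q before A ✓
(Q, B): Q before B ✓
(Q, H): Q before H ✓
(Q, L): Q before L ✓
Count: 17.

17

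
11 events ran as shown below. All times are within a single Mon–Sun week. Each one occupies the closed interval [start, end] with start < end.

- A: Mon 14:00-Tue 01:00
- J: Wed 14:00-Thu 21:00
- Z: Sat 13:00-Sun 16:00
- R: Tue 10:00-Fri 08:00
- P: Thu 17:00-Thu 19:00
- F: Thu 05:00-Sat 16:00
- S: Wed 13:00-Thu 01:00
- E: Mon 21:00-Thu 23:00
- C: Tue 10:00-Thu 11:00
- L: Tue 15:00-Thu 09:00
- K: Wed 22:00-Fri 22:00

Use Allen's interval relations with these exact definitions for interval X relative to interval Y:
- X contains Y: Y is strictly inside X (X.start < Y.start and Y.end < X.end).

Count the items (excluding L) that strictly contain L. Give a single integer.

Target L = [Tue 15:00, Thu 09:00].
A [Mon 14:00, Tue 01:00] → before → no.
C [Tue 10:00, Thu 11:00] → contains → counts.
E [Mon 21:00, Thu 23:00] → contains → counts.
F [Thu 05:00, Sat 16:00] → overlapped-by → no.
J [Wed 14:00, Thu 21:00] → overlapped-by → no.
K [Wed 22:00, Fri 22:00] → overlapped-by → no.
P [Thu 17:00, Thu 19:00] → after → no.
R [Tue 10:00, Fri 08:00] → contains → counts.
S [Wed 13:00, Thu 01:00] → during → no.
Z [Sat 13:00, Sun 16:00] → after → no.
Total: 3.

3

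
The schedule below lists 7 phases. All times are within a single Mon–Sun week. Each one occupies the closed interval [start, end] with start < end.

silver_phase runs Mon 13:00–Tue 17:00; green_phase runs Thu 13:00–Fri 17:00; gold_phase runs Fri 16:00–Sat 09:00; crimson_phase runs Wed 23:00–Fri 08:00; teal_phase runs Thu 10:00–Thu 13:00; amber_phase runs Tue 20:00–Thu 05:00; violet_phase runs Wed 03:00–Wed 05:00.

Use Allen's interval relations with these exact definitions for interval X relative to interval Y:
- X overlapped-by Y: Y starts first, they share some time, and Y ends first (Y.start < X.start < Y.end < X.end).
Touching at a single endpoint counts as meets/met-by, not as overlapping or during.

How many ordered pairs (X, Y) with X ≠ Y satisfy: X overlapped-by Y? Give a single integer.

3

Checking all 42 ordered pairs for relation 'overlapped-by'; matching pairs in alphabetical order:
(crimson_phase, amber_phase): crimson_phase overlapped-by amber_phase ✓
(gold_phase, green_phase): gold_phase overlapped-by green_phase ✓
(green_phase, crimson_phase): green_phase overlapped-by crimson_phase ✓
Count: 3.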